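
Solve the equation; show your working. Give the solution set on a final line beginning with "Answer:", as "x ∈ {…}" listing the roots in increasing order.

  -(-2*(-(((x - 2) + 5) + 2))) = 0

Step 1. [-(-2*(-(((x - 2) + 5) + 2))) = 0] leading − — multiply by −1, so neg: -2*(-(((x - 2) + 5) + 2)) = 0.
Step 2. [-2*(-(((x - 2) + 5) + 2)) = 0] -2·(inner) — divide through by -2, so div: -(((x - 2) + 5) + 2) = 0.
Step 3. [-(((x - 2) + 5) + 2) = 0] leading − — multiply by −1, so neg: ((x - 2) + 5) + 2 = 0.
Step 4. [((x - 2) + 5) + 2 = 0] subtract 2: x sits inside (… + 2). So sub: (x - 2) + 5 = -2.
Step 5. [(x - 2) + 5 = -2] +5 is outermost — subtract 5 both sides, so sub: x - 2 = -7.
Step 6. [x - 2 = -7] -2 is outermost — add 2 both sides, so sub: x = -5.

Answer: x ∈ {-5}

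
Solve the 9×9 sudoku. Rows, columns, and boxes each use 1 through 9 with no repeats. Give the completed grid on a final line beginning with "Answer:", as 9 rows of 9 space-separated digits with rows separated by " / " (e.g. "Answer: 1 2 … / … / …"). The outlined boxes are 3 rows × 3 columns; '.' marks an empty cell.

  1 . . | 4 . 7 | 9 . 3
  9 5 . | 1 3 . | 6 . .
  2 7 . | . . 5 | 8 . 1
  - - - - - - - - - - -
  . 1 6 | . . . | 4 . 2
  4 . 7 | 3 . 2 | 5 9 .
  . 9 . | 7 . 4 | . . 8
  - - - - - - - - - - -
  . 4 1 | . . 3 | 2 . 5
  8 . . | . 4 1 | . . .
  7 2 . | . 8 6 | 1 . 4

Step 1. [r7c4∈{9}] r7c4 has the single candidate 9. So r7c4=9.
Step 2. [r8c2∈{3,6}] r8c2 is the only open cell in col 2 admitting 3, so r8c2=3.
Step 3. [r4c8∈{3,7}] row 4 places 7 nowhere but r4c8, so r4c8=7.
Step 4. [r6c7∈{3}] r6c7 is down to just 3 ⇒ r6c7=3.
Step 5. [r6c1∈{5}] r6c1 has the single candidate 5. So r6c1=5.
Step 6. [r8c9∈{6,7,9}] in col 9, 9 fits only at r8c9 ⇒ r8c9=9.
Step 7. [r9c4∈{5}] r9c4 has the single candidate 5. So r9c4=5.
Step 8. [r3c4∈{6}] r3c4's peers cover all but 6. So r3c4=6.
Step 9. [r2c8∈{2,4}] across row 2, 2 lands solely at r2c8, so r2c8=2.
Step 10. [r5c9∈{6}] nothing but 6 survives at r5c9. So r5c9=6.
Step 11. [r1c3∈{8}] r1c3's peers cover all but 8 ⇒ r1c3=8.
Step 12. [r4c6∈{8,9}] r4c6 is the only open cell in col 6 admitting 9. So r4c6=9.
Step 13. [r2c3∈{4}] nothing but 4 survives at r2c3, so r2c3=4.
Step 14. [r6c8∈{1}] r6c8's peers cover all but 1 ⇒ r6c8=1.
Step 15. [r8c8∈{6}] only 6 remains possible at r8c8 ⇒ r8c8=6.
Step 16. [r7c5∈{7}] r7c5's peers cover all but 7, so r7c5=7.
Step 17. [r8c7∈{7}] r8c7 has the single candidate 7, so r8c7=7.
Step 18. [r4c4∈{8}] only 8 remains possible at r4c4, so r4c4=8.
Step 19. [r7c8∈{8}] r7c8 is down to just 8, so r7c8=8.
Step 20. [r4c5∈{5}] r4c5 has the single candidate 5, so r4c5=5.
Step 21. [r5c2∈{8}] r5c2 is down to just 8. So r5c2=8.
Step 22. [r3c3∈{3}] r3c3 has the single candidate 3 ⇒ r3c3=3.
Step 23. [r9c8∈{3}] r9c8's peers cover all but 3. So r9c8=3.
Step 24. [r7c1∈{6}] r7c1 has the single candidate 6 ⇒ r7c1=6.
Step 25. [r5c5∈{1}] r5c5 has the single candidate 1, so r5c5=1.
Step 26. [r9c3∈{9}] r9c3's peers cover all but 9. So r9c3=9.
Step 27. [r8c3∈{5}] r8c3's peers cover all but 5, so r8c3=5.
Step 28. [r3c8∈{4}] r3c8's peers cover all but 4 ⇒ r3c8=4.
Step 29. [r6c5∈{6}] r6c5's peers cover all but 6 ⇒ r6c5=6.
Step 30. [r3c5∈{9}] r3c5 is down to just 9. So r3c5=9.
Step 31. [r2c9∈{7}] r2c9 has the single candidate 7. So r2c9=7.
Step 32. [r1c8∈{5}] r1c8 is down to just 5. So r1c8=5.
Step 33. [r1c2∈{6}] r1c2 has the single candidate 6, so r1c2=6.
Step 34. [r1c5∈{2}] only 2 remains possible at r1c5 ⇒ r1c5=2.
Step 35. [r4c1∈{3}] only 3 remains possible at r4c1 ⇒ r4c1=3.
Step 36. [r2c6∈{8}] only 8 remains possible at r2c6, so r2c6=8.
Step 37. [r8c4∈{2}] nothing but 2 survives at r8c4, so r8c4=2.
Step 38. [r6c3∈{2}] r6c3 has the single candidate 2, so r6c3=2.

Answer: 1 6 8 4 2 7 9 5 3 / 9 5 4 1 3 8 6 2 7 / 2 7 3 6 9 5 8 4 1 / 3 1 6 8 5 9 4 7 2 / 4 8 7 3 1 2 5 9 6 / 5 9 2 7 6 4 3 1 8 / 6 4 1 9 7 3 2 8 5 / 8 3 5 2 4 1 7 6 9 / 7 2 9 5 8 6 1 3 4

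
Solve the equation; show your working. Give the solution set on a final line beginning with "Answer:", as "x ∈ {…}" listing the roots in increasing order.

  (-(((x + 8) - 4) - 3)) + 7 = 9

Step 1. [(-(((x + 8) - 4) - 3)) + 7 = 9] subtract 7: x sits inside (… + 7). So sub: -(((x + 8) - 4) - 3) = 2.
Step 2. [-(((x + 8) - 4) - 3) = 2] LHS negated; negate both sides ⇒ neg: ((x + 8) - 4) - 3 = -2.
Step 3. [((x + 8) - 4) - 3 = -2] 3 comes off first (add 3) ⇒ sub: (x + 8) - 4 = 1.
Step 4. [(x + 8) - 4 = 1] -4 is outermost — add 4 both sides. So sub: x + 8 = 5.
Step 5. [x + 8 = 5] 8 comes off first (subtract 8) ⇒ sub: x = -3.

Answer: x ∈ {-3}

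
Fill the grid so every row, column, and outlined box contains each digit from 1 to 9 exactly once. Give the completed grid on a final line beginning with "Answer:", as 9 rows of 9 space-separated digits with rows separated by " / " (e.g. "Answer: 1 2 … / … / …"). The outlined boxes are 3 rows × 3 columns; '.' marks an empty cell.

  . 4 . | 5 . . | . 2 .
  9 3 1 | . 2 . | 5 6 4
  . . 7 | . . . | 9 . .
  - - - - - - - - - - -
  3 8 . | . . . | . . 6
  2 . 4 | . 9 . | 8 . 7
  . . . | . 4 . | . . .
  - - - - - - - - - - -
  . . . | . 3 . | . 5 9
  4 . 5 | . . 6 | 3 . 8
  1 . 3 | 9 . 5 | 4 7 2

Step 1. [r8c8∈{1}] r8c8's peers cover all but 1 ⇒ r8c8=1.
Step 2. [r7c3∈{2,6,8}] across col 3, 2 lands solely at r7c3, so r7c3=2.
Step 3. [r7c1∈{6,7,8}] 8 has one home in box 7: r7c1. So r7c1=8.
Step 4. [r8c5∈{7}] r8c5 is down to just 7, so r8c5=7.
Step 5. [r5c2∈{1,5,6}] row 5 places 5 nowhere but r5c2. So r5c2=5.
Step 6. [r6c2∈{1,6,7,9}] in col 2, 1 fits only at r6c2, so r6c2=1.
Step 7. [r5c8∈{3}] nothing but 3 survives at r5c8 ⇒ r5c8=3.
Step 8. [r5c6∈{1}] r5c6 has the single candidate 1. So r5c6=1.
Step 9. [r1c1∈{6}] only 6 remains possible at r1c1, so r1c1=6.
Step 10. [r1c6∈{3,7,8,9}] across row 1, 9 lands solely at r1c6 ⇒ r1c6=9.
Step 11. [r3c8∈{8}] only 8 remains possible at r3c8. So r3c8=8.
Step 12. [r6c7∈{2}] nothing but 2 survives at r6c7 ⇒ r6c7=2.
Step 13. [r1c9∈{1,3}] in row 1, 3 fits only at r1c9. So r1c9=3.
Step 14. [r3c9∈{1}] r3c9's peers cover all but 1 ⇒ r3c9=1.
Step 15. [r6c8∈{9}] only 9 remains possible at r6c8. So r6c8=9.
Step 16. [r4c6∈{2,7}] in col 6, 2 fits only at r4c6. So r4c6=2.
Step 17. [r4c4∈{7}] r4c4 has the single candidate 7 ⇒ r4c4=7.
Step 18. [r2c4∈{8}] r2c4 is down to just 8, so r2c4=8.
Step 19. [r7c6∈{4}] only 4 remains possible at r7c6 ⇒ r7c6=4.
Step 20. [r3c6∈{3}] r3c6 is down to just 3, so r3c6=3.
Step 21. [r5c4∈{6}] nothing but 6 survives at r5c4, so r5c4=6.
Step 22. [r9c2∈{6}] r9c2 is down to just 6. So r9c2=6.
Step 23. [r8c2∈{9}] r8c2 is down to just 9 ⇒ r8c2=9.
Step 24. [r1c7∈{7}] r1c7 has the single candidate 7, so r1c7=7.
Step 25. [r3c5∈{6}] only 6 remains possible at r3c5 ⇒ r3c5=6.
Step 26. [r1c5∈{1}] only 1 remains possible at r1c5 ⇒ r1c5=1.
Step 27. [r4c7∈{1}] only 1 remains possible at r4c7, so r4c7=1.
Step 28. [r6c9∈{5}] r6c9 is down to just 5. So r6c9=5.
Step 29. [r6c1∈{7}] r6c1 has the single candidate 7. So r6c1=7.
Step 30. [r7c2∈{7}] nothing but 7 survives at r7c2, so r7c2=7.
Step 31. [r7c7∈{6}] r7c7 has the single candidate 6, so r7c7=6.
Step 32. [r3c4∈{4}] nothing but 4 survives at r3c4. So r3c4=4.
Step 33. [r6c3∈{6}] r6c3's peers cover all but 6, so r6c3=6.
Step 34. [r6c6∈{8}] only 8 remains possible at r6c6 ⇒ r6c6=8.
Step 35. [r4c3∈{9}] r4c3 is down to just 9. So r4c3=9.
Step 36. [r7c4∈{1}] r7c4's peers cover all but 1 ⇒ r7c4=1.
Step 37. [r6c4∈{3}] nothing but 3 survives at r6c4 ⇒ r6c4=3.
Step 38. [r4c8∈{4}] r4c8 is down to just 4 ⇒ r4c8=4.
Step 39. [r3c2∈{2}] nothing but 2 survives at r3c2. So r3c2=2.
Step 40. [r2c6∈{7}] r2c6 has the single candidate 7. So r2c6=7.
Step 41. [r9c5∈{8}] r9c5 has the single candidate 8, so r9c5=8.
Step 42. [r1c3∈{8}] r1c3's peers cover all but 8 ⇒ r1c3=8.
Step 43. [r8c4∈{2}] r8c4's peers cover all but 2 ⇒ r8c4=2.
Step 44. [r4c5∈{5}] r4c5 has the single candidate 5, so r4c5=5.
Step 45. [r3c1∈{5}] r3c1 is down to just 5, so r3c1=5.

Answer: 6 4 8 5 1 9 7 2 3 / 9 3 1 8 2 7 5 6 4 / 5 2 7 4 6 3 9 8 1 / 3 8 9 7 5 2 1 4 6 / 2 5 4 6 9 1 8 3 7 / 7 1 6 3 4 8 2 9 5 / 8 7 2 1 3 4 6 5 9 / 4 9 5 2 7 6 3 1 8 / 1 6 3 9 8 5 4 7 2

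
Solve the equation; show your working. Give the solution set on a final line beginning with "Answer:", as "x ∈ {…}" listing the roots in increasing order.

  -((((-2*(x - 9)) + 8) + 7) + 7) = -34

Step 1. [-((((-2*(x - 9)) + 8) + 7) + 7) = -34] flip signs both sides ⇒ neg: (((-2*(x - 9)) + 8) + 7) + 7 = 34.
Step 2. [(((-2*(x - 9)) + 8) + 7) + 7 = 34] the outer +7 inverts by subtracting 7 ⇒ sub: ((-2*(x - 9)) + 8) + 7 = 27.
Step 3. [((-2*(x - 9)) + 8) + 7 = 27] the outer +7 inverts by subtracting 7. So sub: (-2*(x - 9)) + 8 = 20.
Step 4. [(-2*(x - 9)) + 8 = 20] -2 divides every term; factor it out. So factor: (x - 9) - 4 = -10.
Step 5. [(x - 9) - 4 = -10] -4 is outermost — add 4 both sides, so sub: x - 9 = -6.
Step 6. [x - 9 = -6] add 9: x sits inside (… - 9), so sub: x = 3.

Answer: x ∈ {3}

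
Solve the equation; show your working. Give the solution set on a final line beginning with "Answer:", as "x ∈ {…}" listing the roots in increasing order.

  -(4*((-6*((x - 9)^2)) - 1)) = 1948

Step 1. [-(4*((-6*((x - 9)^2)) - 1)) = 1948] leading − — multiply by −1, so neg: 4*((-6*((x - 9)^2)) - 1) = -1948.
Step 2. [4*((-6*((x - 9)^2)) - 1) = -1948] leading coefficient 4: divide by 4, so div: (-6*((x - 9)^2)) - 1 = -487.
Step 3. [(-6*((x - 9)^2)) - 1 = -487] add 1: x sits inside (… - 1). So sub: -6*((x - 9)^2) = -486.
Step 4. [-6*((x - 9)^2) = -486] LHS = -6·(…); ÷-6 both sides ⇒ div: (x - 9)^2 = 81.
Step 5. [(x - 9)^2 = 81] 81 ≥ 0, LHS is (·)² — take ±√. So sqrt: x - 9 = 9 or -9.
Step 6. [x - 9 = 9 or -9] peel the -9: add 9 from each side, so sub: x = 18 or 0.

Answer: x ∈ {0, 18}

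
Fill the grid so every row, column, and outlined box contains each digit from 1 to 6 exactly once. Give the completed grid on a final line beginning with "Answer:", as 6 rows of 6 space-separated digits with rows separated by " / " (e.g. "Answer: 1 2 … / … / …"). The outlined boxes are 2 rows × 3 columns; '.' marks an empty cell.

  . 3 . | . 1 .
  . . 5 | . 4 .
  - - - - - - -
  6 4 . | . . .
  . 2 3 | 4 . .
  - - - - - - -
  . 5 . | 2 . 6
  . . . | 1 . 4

Step 1. [r3c5∈{2,3,5}] col 5 places 2 nowhere but r3c5 ⇒ r3c5=2.
Step 2. [r3c3∈{1}] r3c3's peers cover all but 1. So r3c3=1.
Step 3. [r5c1∈{1,3,4}] r5c1 is the only open cell in row 5 admitting 1 ⇒ r5c1=1.
Step 4. [r2c1∈{2}] r2c1's peers cover all but 2, so r2c1=2.
Step 5. [r6c5∈{3,5}] across row 6, 5 lands solely at r6c5, so r6c5=5.
Step 6. [r6c2∈{6}] nothing but 6 survives at r6c2. So r6c2=6.
Step 7. [r1c3∈{4,6}] r1c3 is the only open cell in col 3 admitting 6 ⇒ r1c3=6.
Step 8. [r2c6∈{3}] only 3 remains possible at r2c6, so r2c6=3.
Step 9. [r3c6∈{5}] nothing but 5 survives at r3c6, so r3c6=5.
Step 10. [r5c5∈{3}] r5c5 is down to just 3. So r5c5=3.
Step 11. [r1c4∈{5}] nothing but 5 survives at r1c4, so r1c4=5.
Step 12. [r4c5∈{6}] r4c5's peers cover all but 6 ⇒ r4c5=6.
Step 13. [r3c4∈{3}] nothing but 3 survives at r3c4. So r3c4=3.
Step 14. [r4c6∈{1}] nothing but 1 survives at r4c6 ⇒ r4c6=1.
Step 15. [r6c3∈{2}] only 2 remains possible at r6c3. So r6c3=2.
Step 16. [r1c1∈{4}] r1c1 is down to just 4. So r1c1=4.
Step 17. [r6c1∈{3}] r6c1 has the single candidate 3. So r6c1=3.
Step 18. [r1c6∈{2}] only 2 remains possible at r1c6. So r1c6=2.
Step 19. [r2c4∈{6}] r2c4 is down to just 6, so r2c4=6.
Step 20. [r2c2∈{1}] r2c2 has the single candidate 1, so r2c2=1.
Step 21. [r4c1∈{5}] r4c1 has the single candidate 5. So r4c1=5.
Step 22. [r5c3∈{4}] r5c3's peers cover all but 4 ⇒ r5c3=4.

Answer: 4 3 6 5 1 2 / 2 1 5 6 4 3 / 6 4 1 3 2 5 / 5 2 3 4 6 1 / 1 5 4 2 3 6 / 3 6 2 1 5 4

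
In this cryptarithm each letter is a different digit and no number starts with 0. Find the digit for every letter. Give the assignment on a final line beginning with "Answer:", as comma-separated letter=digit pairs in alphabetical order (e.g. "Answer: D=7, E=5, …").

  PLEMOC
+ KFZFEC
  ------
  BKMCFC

Step 1. [col 1: C + C ≡ C (mod 10)] column 1: given nothing yet, carry-in 0, and all letters distinct, none taken yet, C+C≡C (mod 10) forces C=0. So C=0.
Step 2. [col 2: O + E ≡ F (mod 10)] no forcing yet in column 2 (carry-in 0); O=1 is free and consistent — try it, so O=1.
Step 3. [col 2: O + E ≡ F (mod 10)] several values work for E in column 2 (O + E ≡ F (mod 10), carry-in 0); try E=7 ⇒ E=7.
Step 4. [col 2: O + E ≡ F (mod 10)] from column 2 (O=1, E=7, carry-in 0, digits 0,1,7 already taken and all letters distinct): F must equal 8, so F=8.
Step 5. [col 3: M + F ≡ C (mod 10)] column 3 reads M+F+carry(0)=C with F=8, C=0; with digits 0,1,7,8 already taken and all letters distinct, the only value for M is 2 ⇒ M=2.
Step 6. [col 4: E + Z ≡ M (mod 10)] from column 4 (E=7, M=2, carry-in 1, digits 0,1,2,7,8 already taken and all letters distinct): Z must equal 4 ⇒ Z=4.
Step 7. [col 5: L + F ≡ K (mod 10)] column 5: given F=8, carry-in 1, and digits 0,1,2,4,7,8 already taken and all letters distinct, L+F≡K (mod 10) forces L=6, so L=6.
Step 8. [col 5: L + F ≡ K (mod 10)] from column 5 (L=6, F=8, carry-in 1, digits 0,1,2,4,6,7,8 already taken and all letters distinct): K must equal 5. So K=5.
Step 9. [col 6: P + K ≡ B (mod 10)] from column 6 (K=5, carry-in 1, digits 0,1,2,4,5,6,7,8 already taken and all letters distinct): B must equal 9 ⇒ B=9.
Step 10. [col 6: P + K ≡ B (mod 10)] in column 6 we have P+K≡B with carry-in 1; given K=5, B=9 and digits 0,1,2,4,5,6,7,8,9 already taken and all letters distinct, that pins P to 3 ⇒ P=3.

Answer: B=9, C=0, E=7, F=8, K=5, L=6, M=2, O=1, P=3, Z=4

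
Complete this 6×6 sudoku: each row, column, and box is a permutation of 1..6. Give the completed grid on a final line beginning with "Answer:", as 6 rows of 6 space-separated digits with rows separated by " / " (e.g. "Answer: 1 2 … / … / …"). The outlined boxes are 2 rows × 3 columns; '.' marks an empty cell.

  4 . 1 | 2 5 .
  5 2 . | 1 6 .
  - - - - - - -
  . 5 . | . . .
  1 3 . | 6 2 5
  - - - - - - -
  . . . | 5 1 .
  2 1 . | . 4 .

Step 1. [r6c4∈{3}] r6c4 has the single candidate 3, so r6c4=3.
Step 2. [r6c6∈{6}] r6c6 is down to just 6 ⇒ r6c6=6.
Step 3. [r2c3∈{3}] r2c3 has the single candidate 3 ⇒ r2c3=3.
Step 4. [r3c1∈{6}] r3c1 is down to just 6, so r3c1=6.
Step 5. [r4c3∈{4}] nothing but 4 survives at r4c3, so r4c3=4.
Step 6. [r3c6∈{1,3,4}] in row 3, 1 fits only at r3c6 ⇒ r3c6=1.
Step 7. [r5c3∈{6}] nothing but 6 survives at r5c3. So r5c3=6.
Step 8. [r3c5∈{3}] nothing but 3 survives at r3c5 ⇒ r3c5=3.
Step 9. [r5c2∈{4}] r5c2's peers cover all but 4, so r5c2=4.
Step 10. [r2c6∈{4}] nothing but 4 survives at r2c6. So r2c6=4.
Step 11. [r6c3∈{5}] nothing but 5 survives at r6c3, so r6c3=5.
Step 12. [r1c2∈{6}] r1c2's peers cover all but 6 ⇒ r1c2=6.
Step 13. [r5c6∈{2}] r5c6's peers cover all but 2, so r5c6=2.
Step 14. [r5c1∈{3}] nothing but 3 survives at r5c1 ⇒ r5c1=3.
Step 15. [r3c4∈{4}] r3c4 is down to just 4 ⇒ r3c4=4.
Step 16. [r1c6∈{3}] r1c6 is down to just 3, so r1c6=3.
Step 17. [r3c3∈{2}] only 2 remains possible at r3c3. So r3c3=2.

Answer: 4 6 1 2 5 3 / 5 2 3 1 6 4 / 6 5 2 4 3 1 / 1 3 4 6 2 5 / 3 4 6 5 1 2 / 2 1 5 3 4 6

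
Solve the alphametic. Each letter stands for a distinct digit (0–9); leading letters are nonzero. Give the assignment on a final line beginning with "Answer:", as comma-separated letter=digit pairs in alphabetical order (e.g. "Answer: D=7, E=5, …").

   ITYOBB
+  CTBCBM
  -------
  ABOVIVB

Step 1. [A] the sum has 7 digits but both addends have 6; that extra leading digit A is the final carry, namely 1, so A=1.
Step 2. [col 1: B + M ≡ B (mod 10)] column 1 reads B+M+carry(0)=B with nothing yet; with digits 1 already taken and all letters distinct, the only value for M is 0, so M=0.
Step 3. [col 1: B + M ≡ B (mod 10)] column 1 (B + M ≡ B (mod 10), carry-in 0) doesn't pin B yet; pick B=3 and continue, so B=3.
Step 4. [col 2: B + B ≡ V (mod 10)] in column 2 we have B+B≡V with carry-in 0; given B=3 and digits 0,1,3 already taken and all letters distinct, that pins V to 6 ⇒ V=6.
Step 5. [col 3: O + C ≡ I (mod 10)] several values work for C in column 3 (O + C ≡ I (mod 10), carry-in 0); try C=7 ⇒ C=7.
Step 6. [col 3: O + C ≡ I (mod 10)] no forcing yet in column 3 (carry-in 0); I=5 is free and consistent — try it ⇒ I=5.
Step 7. [col 3: O + C ≡ I (mod 10)] column 3 reads O+C+carry(0)=I with C=7, I=5; with digits 0,1,3,5,6,7 already taken and all letters distinct, the only value for O is 8. So O=8.
Step 8. [col 4: Y + B ≡ V (mod 10)] in column 4 we have Y+B≡V with carry-in 1; given B=3, V=6 and digits 0,1,3,5,6,7,8 already taken and all letters distinct, that pins Y to 2. So Y=2.
Step 9. [col 5: T + T ≡ O (mod 10)] several values work for T in column 5 (T + T ≡ O (mod 10), carry-in 0); try T=9. So T=9.

Answer: A=1, B=3, C=7, I=5, M=0, O=8, T=9, V=6, Y=2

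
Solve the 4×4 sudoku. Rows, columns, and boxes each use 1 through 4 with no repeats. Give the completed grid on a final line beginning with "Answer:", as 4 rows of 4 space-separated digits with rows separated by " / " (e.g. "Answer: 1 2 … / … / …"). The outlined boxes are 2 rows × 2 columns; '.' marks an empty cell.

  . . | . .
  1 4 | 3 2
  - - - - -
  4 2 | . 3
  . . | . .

Step 1. [r3c3∈{1}] nothing but 1 survives at r3c3. So r3c3=1.
Step 2. [r4c1∈{3}] only 3 remains possible at r4c1 ⇒ r4c1=3.
Step 3. [r4c4∈{4}] r4c4 is down to just 4, so r4c4=4.
Step 4. [r4c3∈{2}] r4c3's peers cover all but 2. So r4c3=2.
Step 5. [r4c2∈{1}] r4c2's peers cover all but 1. So r4c2=1.
Step 6. [r1c2∈{3}] r1c2's peers cover all but 3, so r1c2=3.
Step 7. [r1c3∈{4}] r1c3's peers cover all but 4 ⇒ r1c3=4.
Step 8. [r1c1∈{2}] only 2 remains possible at r1c1, so r1c1=2.
Step 9. [r1c4∈{1}] nothing but 1 survives at r1c4 ⇒ r1c4=1.

Answer: 2 3 4 1 / 1 4 3 2 / 4 2 1 3 / 3 1 2 4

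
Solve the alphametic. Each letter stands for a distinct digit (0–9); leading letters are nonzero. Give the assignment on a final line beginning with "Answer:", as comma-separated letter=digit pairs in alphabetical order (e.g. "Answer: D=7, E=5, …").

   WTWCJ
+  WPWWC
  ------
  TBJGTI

Step 1. [col 1: J + C ≡ I (mod 10)] no forcing yet in column 1 (carry-in 0); J=2 is free and consistent — try it ⇒ J=2.
Step 2. [T] the sum has 6 digits but both addends have 5; that extra leading digit T is the final carry, namely 1. So T=1.
Step 3. [col 1: J + C ≡ I (mod 10)] column 1 (J + C ≡ I (mod 10), carry-in 0) doesn't pin C yet; pick C=3 and continue. So C=3.
Step 4. [col 1: J + C ≡ I (mod 10)] column 1: given J=2, C=3, carry-in 0, and digits 1,2,3 already taken and all letters distinct, J+C≡I (mod 10) forces I=5. So I=5.
Step 5. [col 2: C + W ≡ T (mod 10)] column 2: given C=3, T=1, carry-in 0, and digits 1,2,3,5 already taken and all letters distinct, C+W≡T (mod 10) forces W=8 ⇒ W=8.
Step 6. [col 3: W + W ≡ G (mod 10)] column 3: given W=8, carry-in 1, and digits 1,2,3,5,8 already taken and all letters distinct, W+W≡G (mod 10) forces G=7. So G=7.
Step 7. [col 4: T + P ≡ J (mod 10)] in column 4 we have T+P≡J with carry-in 1; given T=1, J=2 and digits 1,2,3,5,7,8 already taken and all letters distinct, that pins P to 0, so P=0.
Step 8. [col 5: W + W ≡ B (mod 10)] from column 5 (W=8, carry-in 0, digits 0,1,2,3,5,7,8 already taken and all letters distinct): B must equal 6 ⇒ B=6.

Answer: B=6, C=3, G=7, I=5, J=2, P=0, T=1, W=8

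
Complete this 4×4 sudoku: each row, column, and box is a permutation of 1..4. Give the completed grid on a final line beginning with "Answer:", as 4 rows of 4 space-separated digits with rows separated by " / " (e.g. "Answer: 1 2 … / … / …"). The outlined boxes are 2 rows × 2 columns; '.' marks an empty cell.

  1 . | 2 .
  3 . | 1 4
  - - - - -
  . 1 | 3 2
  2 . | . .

Step 1. [r3c1∈{4}] r3c1 is down to just 4 ⇒ r3c1=4.
Step 2. [r1c2∈{4}] nothing but 4 survives at r1c2, so r1c2=4.
Step 3. [r4c4∈{1}] only 1 remains possible at r4c4 ⇒ r4c4=1.
Step 4. [r4c3∈{4}] only 4 remains possible at r4c3, so r4c3=4.
Step 5. [r1c4∈{3}] r1c4 is down to just 3 ⇒ r1c4=3.
Step 6. [r2c2∈{2}] r2c2 is down to just 2, so r2c2=2.
Step 7. [r4c2∈{3}] only 3 remains possible at r4c2, so r4c2=3.

Answer: 1 4 2 3 / 3 2 1 4 / 4 1 3 2 / 2 3 4 1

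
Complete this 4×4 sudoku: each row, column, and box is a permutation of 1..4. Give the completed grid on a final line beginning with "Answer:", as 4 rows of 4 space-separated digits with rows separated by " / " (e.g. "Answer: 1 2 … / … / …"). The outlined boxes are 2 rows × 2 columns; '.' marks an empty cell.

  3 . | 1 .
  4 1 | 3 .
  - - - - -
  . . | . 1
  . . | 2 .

Step 1. [r3c2∈{2,3,4}] in row 3, 3 fits only at r3c2 ⇒ r3c2=3.
Step 2. [r1c4∈{2,4}] row 1 places 4 nowhere but r1c4 ⇒ r1c4=4.
Step 3. [r4c1∈{1}] r4c1 has the single candidate 1. So r4c1=1.
Step 4. [r2c4∈{2}] r2c4 is down to just 2 ⇒ r2c4=2.
Step 5. [r4c2∈{4}] r4c2's peers cover all but 4, so r4c2=4.
Step 6. [r3c1∈{2}] nothing but 2 survives at r3c1. So r3c1=2.
Step 7. [r3c3∈{4}] nothing but 4 survives at r3c3 ⇒ r3c3=4.
Step 8. [r1c2∈{2}] r1c2 is down to just 2, so r1c2=2.
Step 9. [r4c4∈{3}] r4c4 is down to just 3, so r4c4=3.

Answer: 3 2 1 4 / 4 1 3 2 / 2 3 4 1 / 1 4 2 3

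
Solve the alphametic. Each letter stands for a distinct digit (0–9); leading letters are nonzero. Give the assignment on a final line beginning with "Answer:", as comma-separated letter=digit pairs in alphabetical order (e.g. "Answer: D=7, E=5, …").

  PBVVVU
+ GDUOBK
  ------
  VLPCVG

Step 1. [col 1: U + K ≡ G (mod 10)] column 1 (U + K ≡ G (mod 10), carry-in 0) doesn't pin K yet; pick K=1 and continue ⇒ K=1.
Step 2. [col 1: U + K ≡ G (mod 10)] U=4 is one option consistent with column 1 (U + K ≡ G (mod 10), carry-in 0) — take it. So U=4.
Step 3. [col 1: U + K ≡ G (mod 10)] column 1: given U=4, K=1, carry-in 0, and digits 1,4 already taken and all letters distinct, U+K≡G (mod 10) forces G=5 ⇒ G=5.
Step 4. [col 2: V + B ≡ V (mod 10)] in column 2 we have V+B≡V with carry-in 0; given nothing yet and digits 1,4,5 already taken and all letters distinct, that pins B to 0 ⇒ B=0.
Step 5. [col 2: V + B ≡ V (mod 10)] several values work for V in column 2 (V + B ≡ V (mod 10), carry-in 0); try V=7 ⇒ V=7.
Step 6. [col 3: V + O ≡ C (mod 10)] several values work for O in column 3 (V + O ≡ C (mod 10), carry-in 0); try O=6, so O=6.
Step 7. [col 3: V + O ≡ C (mod 10)] column 3 reads V+O+carry(0)=C with V=7, O=6; with digits 0,1,4,5,6,7 already taken and all letters distinct, the only value for C is 3 ⇒ C=3.
Step 8. [col 4: V + U ≡ P (mod 10)] column 4 reads V+U+carry(1)=P with V=7, U=4; with digits 0,1,3,4,5,6,7 already taken and all letters distinct, the only value for P is 2 ⇒ P=2.
Step 9. [col 5: B + D ≡ L (mod 10)] from column 5 (B=0, carry-in 1, digits 0,1,2,3,4,5,6,7 already taken and all letters distinct): L must equal 9, so L=9.
Step 10. [col 5: B + D ≡ L (mod 10)] from column 5 (B=0, L=9, carry-in 1, digits 0,1,2,3,4,5,6,7,9 already taken and all letters distinct): D must equal 8. So D=8.

Answer: B=0, C=3, D=8, G=5, K=1, L=9, O=6, P=2, U=4, V=7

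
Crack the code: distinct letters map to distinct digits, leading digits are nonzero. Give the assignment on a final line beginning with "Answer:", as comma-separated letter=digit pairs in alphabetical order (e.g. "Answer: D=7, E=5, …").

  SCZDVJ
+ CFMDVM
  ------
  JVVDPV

Step 1. [col 1: J + M ≡ V (mod 10)] several values work for V in column 1 (J + M ≡ V (mod 10), carry-in 0); try V=5 ⇒ V=5.
Step 2. [col 1: J + M ≡ V (mod 10)] column 1 (J + M ≡ V (mod 10), carry-in 0) doesn't pin M yet; pick M=8 and continue. So M=8.
Step 3. [col 1: J + M ≡ V (mod 10)] from column 1 (M=8, V=5, carry-in 0, digits 5,8 already taken and all letters distinct): J must equal 7, so J=7.
Step 4. [col 2: V + V ≡ P (mod 10)] in column 2 we have V+V≡P with carry-in 1; given V=5 and digits 5,7,8 already taken and all letters distinct, that pins P to 1, so P=1.
Step 5. [col 3: D + D ≡ D (mod 10)] in column 3 we have D+D≡D with carry-in 1; given nothing yet and digits 1,5,7,8 already taken and all letters distinct, that pins D to 9 ⇒ D=9.
Step 6. [col 4: Z + M ≡ V (mod 10)] column 4 reads Z+M+carry(1)=V with M=8, V=5; with digits 1,5,7,8,9 already taken and all letters distinct, the only value for Z is 6 ⇒ Z=6.
Step 7. [col 5: C + F ≡ V (mod 10)] several values work for C in column 5 (C + F ≡ V (mod 10), carry-in 1); try C=4 ⇒ C=4.
Step 8. [col 5: C + F ≡ V (mod 10)] column 5 reads C+F+carry(1)=V with C=4, V=5; with digits 1,4,5,6,7,8,9 already taken and all letters distinct, the only value for F is 0 ⇒ F=0.
Step 9. [col 6: S + C ≡ J (mod 10)] in column 6 we have S+C≡J with carry-in 0; given C=4, J=7 and digits 0,1,4,5,6,7,8,9 already taken and all letters distinct, that pins S to 3, so S=3.

Answer: C=4, D=9, F=0, J=7, M=8, P=1, S=3, V=5, Z=6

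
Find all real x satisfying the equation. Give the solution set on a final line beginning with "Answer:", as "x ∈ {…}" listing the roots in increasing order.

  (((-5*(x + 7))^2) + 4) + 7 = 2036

Step 1. [(((-5*(x + 7))^2) + 4) + 7 = 2036] subtract 7: x sits inside (… + 7), so sub: ((-5*(x + 7))^2) + 4 = 2029.
Step 2. [((-5*(x + 7))^2) + 4 = 2029] +4 is outermost — subtract 4 both sides. So sub: (-5*(x + 7))^2 = 2025.
Step 3. [(-5*(x + 7))^2 = 2025] 2025 ≥ 0, LHS is (·)² — take ±√. So sqrt: -5*(x + 7) = 45 or -45.
Step 4. [-5*(x + 7) = 45 or -45] divide by the outer -5 ⇒ div: x + 7 = -9 or 9.
Step 5. [x + 7 = -9 or 9] subtract 7: x sits inside (… + 7). So sub: x = -16 or 2.

Answer: x ∈ {-16, 2}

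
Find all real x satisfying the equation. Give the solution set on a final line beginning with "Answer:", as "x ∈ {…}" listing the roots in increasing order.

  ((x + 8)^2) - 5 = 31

Step 1. [((x + 8)^2) - 5 = 31] -5 is outermost — add 5 both sides, so sub: (x + 8)^2 = 36.
Step 2. [(x + 8)^2 = 36] LHS squared, RHS 36 ≥ 0: apply √ (±), so sqrt: x + 8 = 6 or -6.
Step 3. [x + 8 = 6 or -6] 8 comes off first (subtract 8), so sub: x = -2 or -14.

Answer: x ∈ {-14, -2}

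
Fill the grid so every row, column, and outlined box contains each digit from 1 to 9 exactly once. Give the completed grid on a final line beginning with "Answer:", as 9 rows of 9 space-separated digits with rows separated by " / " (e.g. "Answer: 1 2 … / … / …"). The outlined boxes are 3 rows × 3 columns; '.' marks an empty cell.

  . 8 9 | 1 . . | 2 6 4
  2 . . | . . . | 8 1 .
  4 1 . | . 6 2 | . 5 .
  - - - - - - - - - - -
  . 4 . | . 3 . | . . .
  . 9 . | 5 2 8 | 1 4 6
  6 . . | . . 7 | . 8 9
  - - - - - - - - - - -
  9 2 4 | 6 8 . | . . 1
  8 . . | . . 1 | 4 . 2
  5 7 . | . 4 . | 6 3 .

Step 1. [r9c6∈{9}] r9c6 is down to just 9, so r9c6=9.
Step 2. [r4c9∈{5,7}] 5 has one home in col 9: r4c9. So r4c9=5.
Step 3. [r4c7∈{7}] nothing but 7 survives at r4c7 ⇒ r4c7=7.
Step 4. [r7c6∈{3,5}] 3 has one home in row 7: r7c6, so r7c6=3.
Step 5. [r1c1∈{3,7}] r1c1 is the only open cell in row 1 admitting 3 ⇒ r1c1=3.
Step 6. [r1c5∈{5,7}] across row 1, 7 lands solely at r1c5. So r1c5=7.
Step 7. [r6c3∈{1,2,3,5}] across row 6, 2 lands solely at r6c3, so r6c3=2.
Step 8. [r2c3∈{5,6,7}] col 3 places 5 nowhere but r2c3. So r2c3=5.
Step 9. [r5c3∈{3,7}] row 5 places 3 nowhere but r5c3. So r5c3=3.
Step 10. [r3c7∈{3,9}] col 7 places 9 nowhere but r3c7 ⇒ r3c7=9.
Step 11. [r2c9∈{3,7}] in row 2, 7 fits only at r2c9 ⇒ r2c9=7.
Step 12. [r2c4∈{3,4,9}] r2c4 is the only open cell in row 2 admitting 3. So r2c4=3.
Step 13. [r8c8∈{7,9}] in row 8, 9 fits only at r8c8 ⇒ r8c8=9.
Step 14. [r9c3∈{1}] r9c3 has the single candidate 1, so r9c3=1.
Step 15. [r2c2∈{6}] r2c2 has the single candidate 6. So r2c2=6.
Step 16. [r6c4∈{4}] r6c4's peers cover all but 4 ⇒ r6c4=4.
Step 17. [r9c4∈{2}] r9c4 has the single candidate 2 ⇒ r9c4=2.
Step 18. [r2c6∈{4}] r2c6's peers cover all but 4. So r2c6=4.
Step 19. [r6c5∈{1}] r6c5 has the single candidate 1 ⇒ r6c5=1.
Step 20. [r4c8∈{2}] r4c8's peers cover all but 2. So r4c8=2.
Step 21. [r6c7∈{3}] nothing but 3 survives at r6c7, so r6c7=3.
Step 22. [r3c4∈{8}] only 8 remains possible at r3c4 ⇒ r3c4=8.
Step 23. [r6c2∈{5}] nothing but 5 survives at r6c2 ⇒ r6c2=5.
Step 24. [r4c3∈{8}] r4c3's peers cover all but 8 ⇒ r4c3=8.
Step 25. [r4c1∈{1}] only 1 remains possible at r4c1. So r4c1=1.
Step 26. [r9c9∈{8}] r9c9's peers cover all but 8. So r9c9=8.
Step 27. [r8c5∈{5}] r8c5 has the single candidate 5. So r8c5=5.
Step 28. [r3c9∈{3}] r3c9 has the single candidate 3. So r3c9=3.
Step 29. [r7c7∈{5}] nothing but 5 survives at r7c7 ⇒ r7c7=5.
Step 30. [r7c8∈{7}] r7c8 has the single candidate 7 ⇒ r7c8=7.
Step 31. [r1c6∈{5}] nothing but 5 survives at r1c6 ⇒ r1c6=5.
Step 32. [r2c5∈{9}] r2c5 is down to just 9. So r2c5=9.
Step 33. [r8c2∈{3}] r8c2 has the single candidate 3 ⇒ r8c2=3.
Step 34. [r4c4∈{9}] only 9 remains possible at r4c4, so r4c4=9.
Step 35. [r4c6∈{6}] r4c6 has the single candidate 6. So r4c6=6.
Step 36. [r5c1∈{7}] r5c1 has the single candidate 7, so r5c1=7.
Step 37. [r3c3∈{7}] only 7 remains possible at r3c3, so r3c3=7.
Step 38. [r8c3∈{6}] nothing but 6 survives at r8c3 ⇒ r8c3=6.
Step 39. [r8c4∈{7}] only 7 remains possible at r8c4. So r8c4=7.

Answer: 3 8 9 1 7 5 2 6 4 / 2 6 5 3 9 4 8 1 7 / 4 1 7 8 6 2 9 5 3 / 1 4 8 9 3 6 7 2 5 / 7 9 3 5 2 8 1 4 6 / 6 5 2 4 1 7 3 8 9 / 9 2 4 6 8 3 5 7 1 / 8 3 6 7 5 1 4 9 2 / 5 7 1 2 4 9 6 3 8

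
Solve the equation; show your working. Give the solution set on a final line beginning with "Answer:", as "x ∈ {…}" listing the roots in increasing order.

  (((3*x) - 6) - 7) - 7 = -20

Step 1. [(((3*x) - 6) - 7) - 7 = -20] -7 is outermost — add 7 both sides ⇒ sub: ((3*x) - 6) - 7 = -13.
Step 2. [((3*x) - 6) - 7 = -13] 7 comes off first (add 7). So sub: (3*x) - 6 = -6.
Step 3. [(3*x) - 6 = -6] -6 is outermost — add 6 both sides, so sub: 3*x = 0.
Step 4. [3*x = 0] 3 out front; divide by 3, so div: x = 0.

Answer: x ∈ {0}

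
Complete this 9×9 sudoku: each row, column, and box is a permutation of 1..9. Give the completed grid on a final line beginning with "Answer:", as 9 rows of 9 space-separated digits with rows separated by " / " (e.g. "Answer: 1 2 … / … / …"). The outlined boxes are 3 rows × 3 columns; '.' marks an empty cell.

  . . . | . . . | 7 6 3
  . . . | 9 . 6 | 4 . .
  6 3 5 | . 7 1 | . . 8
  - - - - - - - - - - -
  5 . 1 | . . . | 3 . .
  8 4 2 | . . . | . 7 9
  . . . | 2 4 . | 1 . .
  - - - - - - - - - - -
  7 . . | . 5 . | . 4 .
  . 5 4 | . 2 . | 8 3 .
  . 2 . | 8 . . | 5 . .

Step 1. [r1c1∈{1,2,4,9}] r1c1 is the only open cell in col 1 admitting 4. So r1c1=4.
Step 2. [r5c7∈{6}] nothing but 6 survives at r5c7, so r5c7=6.
Step 3. [r1c2∈{1,8,9}] in row 1, 1 fits only at r1c2, so r1c2=1.
Step 4. [r1c5∈{8}] only 8 remains possible at r1c5. So r1c5=8.
Step 5. [r9c6∈{3,4,7,9}] r9c6 is the only open cell in row 9 admitting 4, so r9c6=4.
Step 6. [r6c9∈{5}] only 5 remains possible at r6c9. So r6c9=5.
Step 7. [r1c3∈{9}] r1c3 is down to just 9, so r1c3=9.
Step 8. [r9c9∈{1,6,7}] across row 9, 7 lands solely at r9c9 ⇒ r9c9=7.
Step 9. [r6c8∈{8}] r6c8 has the single candidate 8. So r6c8=8.
Step 10. [r4c8∈{2}] r4c8 has the single candidate 2, so r4c8=2.
Step 11. [r3c7∈{2,9}] r3c7 is the only open cell in row 3 admitting 2, so r3c7=2.
Step 12. [r2c9∈{1}] only 1 remains possible at r2c9 ⇒ r2c9=1.
Step 13. [r7c4∈{1,3,6}] row 7 places 1 nowhere but r7c4 ⇒ r7c4=1.
Step 14. [r5c4∈{3,5}] in col 4, 3 fits only at r5c4 ⇒ r5c4=3.
Step 15. [r7c7∈{9}] r7c7 is down to just 9, so r7c7=9.
Step 16. [r4c6∈{7,8,9}] row 4 places 8 nowhere but r4c6. So r4c6=8.
Step 17. [r8c1∈{1,9}] in row 8, 1 fits only at r8c1. So r8c1=1.
Step 18. [r8c6∈{7,9}] in row 8, 9 fits only at r8c6 ⇒ r8c6=9.
Step 19. [r6c6∈{7}] r6c6's peers cover all but 7. So r6c6=7.
Step 20. [r4c2∈{6,7,9}] in row 4, 7 fits only at r4c2 ⇒ r4c2=7.
Step 21. [r2c2∈{8}] only 8 remains possible at r2c2, so r2c2=8.
Step 22. [r7c2∈{6}] r7c2's peers cover all but 6. So r7c2=6.
Step 23. [r9c3∈{3}] r9c3's peers cover all but 3, so r9c3=3.
Step 24. [r4c4∈{6}] r4c4's peers cover all but 6, so r4c4=6.
Step 25. [r6c2∈{9}] r6c2 has the single candidate 9. So r6c2=9.
Step 26. [r5c6∈{5}] r5c6 is down to just 5. So r5c6=5.
Step 27. [r9c8∈{1}] r9c8's peers cover all but 1, so r9c8=1.
Step 28. [r6c1∈{3}] nothing but 3 survives at r6c1. So r6c1=3.
Step 29. [r7c6∈{3}] r7c6 has the single candidate 3 ⇒ r7c6=3.
Step 30. [r2c8∈{5}] only 5 remains possible at r2c8, so r2c8=5.
Step 31. [r4c5∈{9}] nothing but 9 survives at r4c5. So r4c5=9.
Step 32. [r7c9∈{2}] nothing but 2 survives at r7c9 ⇒ r7c9=2.
Step 33. [r2c3∈{7}] only 7 remains possible at r2c3 ⇒ r2c3=7.
Step 34. [r4c9∈{4}] r4c9's peers cover all but 4. So r4c9=4.
Step 35. [r2c1∈{2}] only 2 remains possible at r2c1 ⇒ r2c1=2.
Step 36. [r3c4∈{4}] only 4 remains possible at r3c4, so r3c4=4.
Step 37. [r1c6∈{2}] nothing but 2 survives at r1c6 ⇒ r1c6=2.
Step 38. [r1c4∈{5}] r1c4 is down to just 5 ⇒ r1c4=5.
Step 39. [r9c5∈{6}] r9c5 is down to just 6. So r9c5=6.
Step 40. [r8c4∈{7}] r8c4 has the single candidate 7 ⇒ r8c4=7.
Step 41. [r3c8∈{9}] only 9 remains possible at r3c8, so r3c8=9.
Step 42. [r2c5∈{3}] r2c5 is down to just 3 ⇒ r2c5=3.
Step 43. [r9c1∈{9}] r9c1 has the single candidate 9 ⇒ r9c1=9.
Step 44. [r6c3∈{6}] r6c3 is down to just 6. So r6c3=6.
Step 45. [r8c9∈{6}] only 6 remains possible at r8c9 ⇒ r8c9=6.
Step 46. [r5c5∈{1}] only 1 remains possible at r5c5. So r5c5=1.
Step 47. [r7c3∈{8}] only 8 remains possible at r7c3, so r7c3=8.

Answer: 4 1 9 5 8 2 7 6 3 / 2 8 7 9 3 6 4 5 1 / 6 3 5 4 7 1 2 9 8 / 5 7 1 6 9 8 3 2 4 / 8 4 2 3 1 5 6 7 9 / 3 9 6 2 4 7 1 8 5 / 7 6 8 1 5 3 9 4 2 / 1 5 4 7 2 9 8 3 6 / 9 2 3 8 6 4 5 1 7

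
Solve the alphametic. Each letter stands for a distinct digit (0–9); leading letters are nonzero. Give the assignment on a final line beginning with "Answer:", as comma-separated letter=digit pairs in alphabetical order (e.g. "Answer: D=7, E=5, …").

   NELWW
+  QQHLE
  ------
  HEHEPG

Step 1. [col 1: W + E ≡ G (mod 10)] column 1 (W + E ≡ G (mod 10), carry-in 0) doesn't pin G yet; pick G=9 and continue ⇒ G=9.
Step 2. [H] adding two 5-digit numbers gives at most 5+1 digits, and here it does — H is that final carry and must be 1. So H=1.
Step 3. [col 1: W + E ≡ G (mod 10)] several values work for E in column 1 (W + E ≡ G (mod 10), carry-in 0); try E=4 ⇒ E=4.
Step 4. [col 1: W + E ≡ G (mod 10)] column 1 reads W+E+carry(0)=G with E=4, G=9; with digits 1,4,9 already taken and all letters distinct, the only value for W is 5 ⇒ W=5.
Step 5. [col 2: W + L ≡ P (mod 10)] no forcing yet in column 2 (carry-in 0); L=3 is free and consistent — try it. So L=3.
Step 6. [col 2: W + L ≡ P (mod 10)] in column 2 we have W+L≡P with carry-in 0; given W=5, L=3 and digits 1,3,4,5,9 already taken and all letters distinct, that pins P to 8, so P=8.
Step 7. [col 4: E + Q ≡ H (mod 10)] column 4: given E=4, H=1, carry-in 0, and digits 1,3,4,5,8,9 already taken and all letters distinct, E+Q≡H (mod 10) forces Q=7, so Q=7.
Step 8. [col 5: N + Q ≡ E (mod 10)] column 5 reads N+Q+carry(1)=E with Q=7, E=4; with digits 1,3,4,5,7,8,9 already taken and all letters distinct, the only value for N is 6, so N=6.

Answer: E=4, G=9, H=1, L=3, N=6, P=8, Q=7, W=5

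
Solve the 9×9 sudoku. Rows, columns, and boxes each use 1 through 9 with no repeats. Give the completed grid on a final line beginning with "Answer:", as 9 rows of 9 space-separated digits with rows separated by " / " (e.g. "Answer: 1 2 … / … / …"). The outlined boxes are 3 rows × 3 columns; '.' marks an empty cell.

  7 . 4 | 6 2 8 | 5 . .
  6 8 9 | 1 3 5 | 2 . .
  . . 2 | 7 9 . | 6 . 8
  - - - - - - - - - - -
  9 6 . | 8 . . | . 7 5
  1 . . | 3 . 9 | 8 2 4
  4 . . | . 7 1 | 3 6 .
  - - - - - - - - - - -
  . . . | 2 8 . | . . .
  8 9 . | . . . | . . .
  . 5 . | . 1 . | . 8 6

Step 1. [r7c1∈{3}] only 3 remains possible at r7c1 ⇒ r7c1=3.
Step 2. [r9c3∈{7}] nothing but 7 survives at r9c3, so r9c3=7.
Step 3. [r3c6∈{4}] r3c6 has the single candidate 4, so r3c6=4.
Step 4. [r7c8∈{1,4,5,9}] row 7 places 5 nowhere but r7c8. So r7c8=5.
Step 5. [r6c4∈{5}] only 5 remains possible at r6c4. So r6c4=5.
Step 6. [r8c4∈{4}] r8c4 has the single candidate 4. So r8c4=4.
Step 7. [r1c8∈{1,3,9}] r1c8 is the only open cell in col 8 admitting 9, so r1c8=9.
Step 8. [r8c9∈{1,2,3,7}] across row 8, 2 lands solely at r8c9. So r8c9=2.
Step 9. [r8c8∈{1,3}] across box 9, 3 lands solely at r8c8, so r8c8=3.
Step 10. [r3c2∈{1,3}] row 3 places 3 nowhere but r3c2, so r3c2=3.
Step 11. [r1c2∈{1}] r1c2 has the single candidate 1, so r1c2=1.
Step 12. [r7c9∈{1,7,9}] across col 9, 1 lands solely at r7c9 ⇒ r7c9=1.
Step 13. [r7c7∈{4,7,9}] row 7 places 9 nowhere but r7c7, so r7c7=9.
Step 14. [r7c6∈{6,7}] row 7 places 7 nowhere but r7c6, so r7c6=7.
Step 15. [r8c6∈{6}] r8c6 is down to just 6, so r8c6=6.
Step 16. [r4c7∈{1}] r4c7's peers cover all but 1 ⇒ r4c7=1.
Step 17. [r1c9∈{3}] r1c9 is down to just 3. So r1c9=3.
Step 18. [r5c5∈{6}] r5c5's peers cover all but 6 ⇒ r5c5=6.
Step 19. [r9c6∈{3}] r9c6's peers cover all but 3, so r9c6=3.
Step 20. [r8c3∈{1}] r8c3's peers cover all but 1, so r8c3=1.
Step 21. [r6c2∈{2}] r6c2 is down to just 2 ⇒ r6c2=2.
Step 22. [r8c7∈{7}] only 7 remains possible at r8c7 ⇒ r8c7=7.
Step 23. [r8c5∈{5}] r8c5's peers cover all but 5 ⇒ r8c5=5.
Step 24. [r9c7∈{4}] r9c7's peers cover all but 4. So r9c7=4.
Step 25. [r7c2∈{4}] nothing but 4 survives at r7c2, so r7c2=4.
Step 26. [r7c3∈{6}] only 6 remains possible at r7c3 ⇒ r7c3=6.
Step 27. [r4c6∈{2}] r4c6's peers cover all but 2, so r4c6=2.
Step 28. [r9c4∈{9}] r9c4's peers cover all but 9 ⇒ r9c4=9.
Step 29. [r3c8∈{1}] r3c8's peers cover all but 1, so r3c8=1.
Step 30. [r2c8∈{4}] nothing but 4 survives at r2c8, so r2c8=4.
Step 31. [r5c2∈{7}] r5c2 has the single candidate 7, so r5c2=7.
Step 32. [r2c9∈{7}] only 7 remains possible at r2c9. So r2c9=7.
Step 33. [r5c3∈{5}] nothing but 5 survives at r5c3, so r5c3=5.
Step 34. [r6c3∈{8}] r6c3 has the single candidate 8, so r6c3=8.
Step 35. [r6c9∈{9}] r6c9 has the single candidate 9, so r6c9=9.
Step 36. [r9c1∈{2}] r9c1 is down to just 2 ⇒ r9c1=2.
Step 37. [r4c3∈{3}] r4c3 is down to just 3. So r4c3=3.
Step 38. [r4c5∈{4}] r4c5 is down to just 4, so r4c5=4.
Step 39. [r3c1∈{5}] only 5 remains possible at r3c1 ⇒ r3c1=5.

Answer: 7 1 4 6 2 8 5 9 3 / 6 8 9 1 3 5 2 4 7 / 5 3 2 7 9 4 6 1 8 / 9 6 3 8 4 2 1 7 5 / 1 7 5 3 6 9 8 2 4 / 4 2 8 5 7 1 3 6 9 / 3 4 6 2 8 7 9 5 1 / 8 9 1 4 5 6 7 3 2 / 2 5 7 9 1 3 4 8 6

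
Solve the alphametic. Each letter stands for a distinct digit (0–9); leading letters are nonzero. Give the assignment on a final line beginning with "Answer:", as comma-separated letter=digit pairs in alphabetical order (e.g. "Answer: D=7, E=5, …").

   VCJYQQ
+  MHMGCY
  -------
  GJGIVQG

Step 1. [col 1: Q + Y ≡ G (mod 10)] column 1 (Q + Y ≡ G (mod 10), carry-in 0) doesn't pin Q yet; pick Q=5 and continue ⇒ Q=5.
Step 2. [col 1: Q + Y ≡ G (mod 10)] several values work for G in column 1 (Q + Y ≡ G (mod 10), carry-in 0); try G=1 ⇒ G=1.
Step 3. [col 1: Q + Y ≡ G (mod 10)] column 1 reads Q+Y+carry(0)=G with Q=5, G=1; with digits 1,5 already taken and all letters distinct, the only value for Y is 6. So Y=6.
Step 4. [col 2: Q + C ≡ Q (mod 10)] column 2 reads Q+C+carry(1)=Q with Q=5; with digits 1,5,6 already taken and all letters distinct, the only value for C is 9 ⇒ C=9.
Step 5. [col 3: Y + G ≡ V (mod 10)] column 3 reads Y+G+carry(1)=V with Y=6, G=1; with digits 1,5,6,9 already taken and all letters distinct, the only value for V is 8 ⇒ V=8.
Step 6. [col 4: J + M ≡ I (mod 10)] column 4 (J + M ≡ I (mod 10), carry-in 0) doesn't pin I yet; pick I=7 and continue. So I=7.
Step 7. [col 4: J + M ≡ I (mod 10)] J=3 is one option consistent with column 4 (J + M ≡ I (mod 10), carry-in 0) — take it, so J=3.
Step 8. [col 4: J + M ≡ I (mod 10)] from column 4 (J=3, I=7, carry-in 0, digits 1,3,5,6,7,8,9 already taken and all letters distinct): M must equal 4, so M=4.
Step 9. [col 5: C + H ≡ G (mod 10)] column 5: given C=9, G=1, carry-in 0, and digits 1,3,4,5,6,7,8,9 already taken and all letters distinct, C+H≡G (mod 10) forces H=2, so H=2.

Answer: C=9, G=1, H=2, I=7, J=3, M=4, Q=5, V=8, Y=6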